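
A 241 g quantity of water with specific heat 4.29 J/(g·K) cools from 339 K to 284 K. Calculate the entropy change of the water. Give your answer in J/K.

ΔS = ∫dQ_rev/T = m c ln(T₂/T₁) = 241 × 4.29 × ln(284/339) = -183 J/K.

ΔS = -183 J/K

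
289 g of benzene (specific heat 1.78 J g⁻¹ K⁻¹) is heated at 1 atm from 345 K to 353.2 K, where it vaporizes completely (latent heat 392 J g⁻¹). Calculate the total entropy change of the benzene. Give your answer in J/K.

Warming step: ΔS₁ = m c ln(T_tr/T_i) = 289 × 1.78 × ln(353.2/345) = 12.08 J/K.
Phase change: ΔS₂ = +mL/T_tr = 289 × 392 / 353.2 = 320.7 J/K.
ΔS_total = (12.08) + (320.7) = 333 J/K.

ΔS = 333 J/K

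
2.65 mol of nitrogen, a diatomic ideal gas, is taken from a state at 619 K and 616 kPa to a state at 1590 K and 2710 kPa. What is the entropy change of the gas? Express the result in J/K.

ΔS = 40.1 J/K

ΔS = nC_p ln(T₂/T₁) − nR ln(P₂/P₁), with C_p = 7R/2 = 29.1 J mol⁻¹ K⁻¹ for a diatomic ideal gas.
ΔS = 2.65 × [29.1 × ln(1590/619) − 8.314 × ln(2710/616)] = 40.1 J/K.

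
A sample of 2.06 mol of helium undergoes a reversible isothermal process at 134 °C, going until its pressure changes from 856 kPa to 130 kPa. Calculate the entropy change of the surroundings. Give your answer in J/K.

ΔS_surr = -32.3 J/K

For an isothermal ideal gas ΔS_gas = nR ln(P₁/P₂) = 2.06 × 8.314 × ln(856/130) = 32.3 J/K.
The process is reversible, so ΔS_surr = −ΔS_gas = -32.3 J/K and ΔS_universe = 0.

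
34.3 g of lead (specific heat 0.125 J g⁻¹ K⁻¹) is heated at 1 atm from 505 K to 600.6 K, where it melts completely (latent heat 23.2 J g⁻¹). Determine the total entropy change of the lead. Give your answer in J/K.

ΔS = 2.07 J/K

Warming step: ΔS₁ = m c ln(T_tr/T_i) = 34.3 × 0.125 × ln(600.6/505) = 0.7433 J/K.
Phase change: ΔS₂ = +mL/T_tr = 34.3 × 23.2 / 600.6 = 1.325 J/K.
ΔS_total = (0.7433) + (1.325) = 2.07 J/K.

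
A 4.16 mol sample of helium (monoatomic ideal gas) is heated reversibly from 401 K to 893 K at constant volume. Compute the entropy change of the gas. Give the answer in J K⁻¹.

ΔS = 41.5 J/K

At constant volume, ΔS = nC_V ln(T₂/T₁) with C_V = 3R/2 = 12.47 J mol⁻¹ K⁻¹.
ΔS = 4.16 × 12.47 × ln(893/401) = 41.5 J/K.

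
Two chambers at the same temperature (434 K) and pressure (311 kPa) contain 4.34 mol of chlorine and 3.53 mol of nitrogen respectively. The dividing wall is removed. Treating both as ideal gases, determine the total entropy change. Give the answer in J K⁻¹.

Mole fractions: x_A = 4.34/7.87 = 0.551, x_B = 0.449.
ΔS_mix = −R(n_A ln x_A + n_B ln x_B) = −8.314 × (4.34 ln 0.551 + 3.53 ln 0.449) = 45 J/K.

ΔS_mix = 45 J/K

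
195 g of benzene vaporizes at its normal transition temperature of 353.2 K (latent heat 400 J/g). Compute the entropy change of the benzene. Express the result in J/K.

Heat absorbed by the substance: Q = mL = 195 × 400 = 78000 J.
At constant T, ΔS = Q_rev/T = 78000 / 353.2 = 221 J/K.

ΔS = 221 J/K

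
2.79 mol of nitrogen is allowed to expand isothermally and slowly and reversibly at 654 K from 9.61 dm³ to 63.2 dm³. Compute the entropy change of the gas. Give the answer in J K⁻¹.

ΔS_gas = 43.7 J/K

For an isothermal ideal gas ΔS_gas = nR ln(V₂/V₁) = 2.79 × 8.314 × ln(63.2/9.61) = 43.7 J/K.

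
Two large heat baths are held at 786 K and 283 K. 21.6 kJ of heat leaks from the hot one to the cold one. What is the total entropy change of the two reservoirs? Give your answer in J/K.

ΔS_hot = −Q/T_H = −21600/786 = -27.48 J/K and ΔS_cold = +Q/T_C = 21600/283 = 76.33 J/K.
ΔS_total = -27.48 + 76.33 = 48.8 J/K, positive as the second law requires.

ΔS_total = 48.8 J/K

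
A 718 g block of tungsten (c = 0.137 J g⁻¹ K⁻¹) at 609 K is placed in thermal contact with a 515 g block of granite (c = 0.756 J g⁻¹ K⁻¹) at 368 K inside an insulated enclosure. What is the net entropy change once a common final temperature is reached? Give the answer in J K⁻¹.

ΔS_total = 11 J/K

Energy balance: T_f = (m₁c₁T₁ + m₂c₂T₂)/(m₁c₁ + m₂c₂) = 416.61 K.
ΔS₁ = m₁c₁ ln(T_f/T₁) = 98.366 × ln(416.61/609) = -37.347 J/K.
ΔS₂ = m₂c₂ ln(T_f/T₂) = 389.34 × ln(416.61/368) = 48.302 J/K.
ΔS_total = -37.347 + 48.302 = 11 J/K.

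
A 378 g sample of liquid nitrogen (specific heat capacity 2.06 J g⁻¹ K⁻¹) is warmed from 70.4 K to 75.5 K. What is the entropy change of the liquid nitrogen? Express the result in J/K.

ΔS = ∫dQ_rev/T = m c ln(T₂/T₁) = 378 × 2.06 × ln(75.5/70.4) = 54.5 J/K.

ΔS = 54.5 J/K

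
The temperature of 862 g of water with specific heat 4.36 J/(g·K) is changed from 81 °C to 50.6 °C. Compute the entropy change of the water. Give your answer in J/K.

ΔS = -337 J/K

In kelvin: T₁ = 354.15 K, T₂ = 323.75 K. ΔS = ∫dQ_rev/T = m c ln(T₂/T₁) = 862 × 4.36 × ln(323.75/354.15) = -337 J/K.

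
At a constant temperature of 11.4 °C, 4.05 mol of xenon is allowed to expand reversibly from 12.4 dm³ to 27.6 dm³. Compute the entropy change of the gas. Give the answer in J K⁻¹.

For an isothermal ideal gas ΔS_gas = nR ln(V₂/V₁) = 4.05 × 8.314 × ln(27.6/12.4) = 26.9 J/K.

ΔS_gas = 26.9 J/K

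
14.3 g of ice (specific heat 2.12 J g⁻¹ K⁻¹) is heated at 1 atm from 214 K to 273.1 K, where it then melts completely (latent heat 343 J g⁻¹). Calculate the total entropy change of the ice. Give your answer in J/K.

ΔS = 25.4 J/K

Warming step: ΔS₁ = m c ln(T_tr/T_i) = 14.3 × 2.12 × ln(273.1/214) = 7.393 J/K.
Phase change: ΔS₂ = +mL/T_tr = 14.3 × 343 / 273.1 = 17.96 J/K.
ΔS_total = (7.393) + (17.96) = 25.4 J/K.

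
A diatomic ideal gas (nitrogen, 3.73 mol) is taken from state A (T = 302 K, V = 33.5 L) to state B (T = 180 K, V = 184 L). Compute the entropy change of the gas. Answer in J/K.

Entropy is a state function: ΔS = nC_V ln(T₂/T₁) + nR ln(V₂/V₁), with C_V = 5R/2 = 20.79 J mol⁻¹ K⁻¹ for a diatomic ideal gas.
ΔS = 3.73 × [20.79 × ln(180/302) + 8.314 × ln(184/33.5)] = 12.7 J/K.

ΔS = 12.7 J/K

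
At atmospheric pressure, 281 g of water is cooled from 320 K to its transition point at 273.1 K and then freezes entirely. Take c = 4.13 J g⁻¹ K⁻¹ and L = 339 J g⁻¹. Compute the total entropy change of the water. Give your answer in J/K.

Cooling step: ΔS₁ = m c ln(T_tr/T_i) = 281 × 4.13 × ln(273.1/320) = -183.9 J/K.
Phase change: ΔS₂ = −mL/T_tr = −281 × 339 / 273.1 = -348.8 J/K.
ΔS_total = (-183.9) + (-348.8) = -533 J/K.

ΔS = -533 J/K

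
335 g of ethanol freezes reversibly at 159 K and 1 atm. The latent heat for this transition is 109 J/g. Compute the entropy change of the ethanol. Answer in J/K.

Heat released by the substance: Q = −mL = −335 × 109 = −36515 J.
At constant T, ΔS = Q_rev/T = −36515 / 159 = -230 J/K.

ΔS = -230 J/K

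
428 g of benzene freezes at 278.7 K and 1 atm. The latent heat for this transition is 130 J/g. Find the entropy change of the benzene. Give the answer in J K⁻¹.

ΔS = -200 J/K

Heat released by the substance: Q = −mL = −428 × 130 = −55640 J.
At constant T, ΔS = Q_rev/T = −55640 / 278.7 = -200 J/K.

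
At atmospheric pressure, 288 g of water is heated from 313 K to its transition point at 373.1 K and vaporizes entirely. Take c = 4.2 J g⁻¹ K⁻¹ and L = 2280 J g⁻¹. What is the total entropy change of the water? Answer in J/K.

Warming step: ΔS₁ = m c ln(T_tr/T_i) = 288 × 4.2 × ln(373.1/313) = 212.5 J/K.
Phase change: ΔS₂ = +mL/T_tr = 288 × 2280 / 373.1 = 1760 J/K.
ΔS_total = (212.5) + (1760) = 1970 J/K.

ΔS = 1970 J/K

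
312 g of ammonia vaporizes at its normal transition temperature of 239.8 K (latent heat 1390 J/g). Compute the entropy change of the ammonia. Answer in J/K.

ΔS = 1810 J/K

Heat absorbed by the substance: Q = mL = 312 × 1390 = 433680 J.
At constant T, ΔS = Q_rev/T = 433680 / 239.8 = 1810 J/K.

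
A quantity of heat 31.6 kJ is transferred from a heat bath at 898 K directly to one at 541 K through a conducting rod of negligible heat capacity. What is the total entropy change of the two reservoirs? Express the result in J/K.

ΔS_hot = −Q/T_H = −31600/898 = -35.19 J/K and ΔS_cold = +Q/T_C = 31600/541 = 58.41 J/K.
ΔS_total = -35.19 + 58.41 = 23.2 J/K, positive as the second law requires.

ΔS_total = 23.2 J/K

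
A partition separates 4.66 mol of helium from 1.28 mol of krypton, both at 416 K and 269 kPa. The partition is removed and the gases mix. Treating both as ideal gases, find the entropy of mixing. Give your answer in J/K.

ΔS_mix = 25.7 J/K

Mole fractions: x_A = 4.66/5.94 = 0.785, x_B = 0.215.
ΔS_mix = −R(n_A ln x_A + n_B ln x_B) = −8.314 × (4.66 ln 0.785 + 1.28 ln 0.215) = 25.7 J/K.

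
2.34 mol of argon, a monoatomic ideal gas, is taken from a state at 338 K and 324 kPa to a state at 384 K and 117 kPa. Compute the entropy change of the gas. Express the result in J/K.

ΔS = nC_p ln(T₂/T₁) − nR ln(P₂/P₁), with C_p = 5R/2 = 20.79 J mol⁻¹ K⁻¹ for a monoatomic ideal gas.
ΔS = 2.34 × [20.79 × ln(384/338) − 8.314 × ln(117/324)] = 26 J/K.

ΔS = 26 J/K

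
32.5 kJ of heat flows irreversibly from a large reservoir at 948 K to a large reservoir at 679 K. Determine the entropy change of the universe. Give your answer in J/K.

ΔS_hot = −Q/T_H = −32500/948 = -34.28 J/K and ΔS_cold = +Q/T_C = 32500/679 = 47.86 J/K.
ΔS_total = -34.28 + 47.86 = 13.6 J/K, positive as the second law requires.

ΔS_total = 13.6 J/K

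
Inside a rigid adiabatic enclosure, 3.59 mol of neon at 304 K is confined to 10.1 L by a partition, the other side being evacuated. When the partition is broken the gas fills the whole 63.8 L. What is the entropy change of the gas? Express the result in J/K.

ΔS_gas = 55 J/K

For an ideal gas in free expansion Q = 0 and W = 0, so T is unchanged.
Entropy is a state function; using a reversible isothermal path, ΔS_gas = nR ln(V₂/V₁) = 3.59 × 8.314 × ln(63.8/10.1) = 55 J/K.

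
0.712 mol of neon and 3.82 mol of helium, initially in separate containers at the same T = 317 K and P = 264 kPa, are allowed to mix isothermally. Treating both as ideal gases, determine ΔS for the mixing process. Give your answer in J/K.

ΔS_mix = 16.4 J/K

Mole fractions: x_A = 0.712/4.53 = 0.157, x_B = 0.843.
ΔS_mix = −R(n_A ln x_A + n_B ln x_B) = −8.314 × (0.712 ln 0.157 + 3.82 ln 0.843) = 16.4 J/K.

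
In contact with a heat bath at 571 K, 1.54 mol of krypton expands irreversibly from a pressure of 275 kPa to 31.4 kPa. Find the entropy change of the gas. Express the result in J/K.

Entropy is a state function, so ΔS_gas depends only on the end states.
For an isothermal ideal gas ΔS_gas = nR ln(P₁/P₂) = 1.54 × 8.314 × ln(275/31.4) = 27.8 J/K.

ΔS_gas = 27.8 J/K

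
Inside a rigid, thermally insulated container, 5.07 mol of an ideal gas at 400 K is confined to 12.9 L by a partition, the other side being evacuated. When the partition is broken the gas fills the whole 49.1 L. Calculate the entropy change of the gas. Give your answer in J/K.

No heat is exchanged and no work is done, so the ideal-gas temperature stays constant.
Entropy is a state function; using a reversible isothermal path, ΔS_gas = nR ln(V₂/V₁) = 5.07 × 8.314 × ln(49.1/12.9) = 56.3 J/K.

ΔS_gas = 56.3 J/K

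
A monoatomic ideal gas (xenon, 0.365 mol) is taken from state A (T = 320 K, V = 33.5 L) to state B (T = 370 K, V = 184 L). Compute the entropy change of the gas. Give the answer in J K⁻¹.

ΔS = 5.83 J/K

Entropy is a state function: ΔS = nC_V ln(T₂/T₁) + nR ln(V₂/V₁), with C_V = 3R/2 = 12.47 J mol⁻¹ K⁻¹ for a monoatomic ideal gas.
ΔS = 0.365 × [12.47 × ln(370/320) + 8.314 × ln(184/33.5)] = 5.83 J/K.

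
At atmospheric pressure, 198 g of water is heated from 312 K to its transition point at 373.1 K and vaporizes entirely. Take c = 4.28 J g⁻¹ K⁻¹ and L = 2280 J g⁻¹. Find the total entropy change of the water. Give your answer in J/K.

ΔS = 1360 J/K

Warming step: ΔS₁ = m c ln(T_tr/T_i) = 198 × 4.28 × ln(373.1/312) = 151.6 J/K.
Phase change: ΔS₂ = +mL/T_tr = 198 × 2280 / 373.1 = 1210 J/K.
ΔS_total = (151.6) + (1210) = 1360 J/K.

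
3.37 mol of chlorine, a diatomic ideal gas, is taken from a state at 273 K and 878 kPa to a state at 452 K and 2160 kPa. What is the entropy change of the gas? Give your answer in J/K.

ΔS = 24.2 J/K

ΔS = nC_p ln(T₂/T₁) − nR ln(P₂/P₁), with C_p = 7R/2 = 29.1 J mol⁻¹ K⁻¹ for a diatomic ideal gas.
ΔS = 3.37 × [29.1 × ln(452/273) − 8.314 × ln(2160/878)] = 24.2 J/K.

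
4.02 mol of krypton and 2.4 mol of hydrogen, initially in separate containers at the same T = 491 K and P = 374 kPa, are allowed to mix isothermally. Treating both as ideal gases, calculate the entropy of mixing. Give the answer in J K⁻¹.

ΔS_mix = 35.3 J/K

Mole fractions: x_A = 4.02/6.42 = 0.626, x_B = 0.374.
ΔS_mix = −R(n_A ln x_A + n_B ln x_B) = −8.314 × (4.02 ln 0.626 + 2.4 ln 0.374) = 35.3 J/K.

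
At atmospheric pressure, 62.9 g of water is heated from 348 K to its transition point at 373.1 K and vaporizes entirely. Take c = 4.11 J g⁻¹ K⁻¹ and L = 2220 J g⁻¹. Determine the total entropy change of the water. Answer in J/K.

Warming step: ΔS₁ = m c ln(T_tr/T_i) = 62.9 × 4.11 × ln(373.1/348) = 18 J/K.
Phase change: ΔS₂ = +mL/T_tr = 62.9 × 2220 / 373.1 = 374.3 J/K.
ΔS_total = (18) + (374.3) = 392 J/K.

ΔS = 392 J/K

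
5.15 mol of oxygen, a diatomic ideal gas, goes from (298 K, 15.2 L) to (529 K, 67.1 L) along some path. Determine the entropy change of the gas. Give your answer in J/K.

Entropy is a state function: ΔS = nC_V ln(T₂/T₁) + nR ln(V₂/V₁), with C_V = 5R/2 = 20.79 J mol⁻¹ K⁻¹ for a diatomic ideal gas.
ΔS = 5.15 × [20.79 × ln(529/298) + 8.314 × ln(67.1/15.2)] = 125 J/K.

ΔS = 125 J/K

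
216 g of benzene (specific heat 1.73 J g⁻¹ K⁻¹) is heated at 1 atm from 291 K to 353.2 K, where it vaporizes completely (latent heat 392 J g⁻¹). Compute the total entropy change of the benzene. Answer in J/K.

Warming step: ΔS₁ = m c ln(T_tr/T_i) = 216 × 1.73 × ln(353.2/291) = 72.39 J/K.
Phase change: ΔS₂ = +mL/T_tr = 216 × 392 / 353.2 = 239.7 J/K.
ΔS_total = (72.39) + (239.7) = 312 J/K.

ΔS = 312 J/K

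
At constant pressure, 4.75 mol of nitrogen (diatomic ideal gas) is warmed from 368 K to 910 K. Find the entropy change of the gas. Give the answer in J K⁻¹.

ΔS = 125 J/K

At constant pressure, ΔS = nC_p ln(T₂/T₁) with C_p = 7R/2 = 29.1 J mol⁻¹ K⁻¹.
ΔS = 4.75 × 29.1 × ln(910/368) = 125 J/K.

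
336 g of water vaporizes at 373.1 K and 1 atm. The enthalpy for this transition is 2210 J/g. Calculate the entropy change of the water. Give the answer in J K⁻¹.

Heat absorbed by the substance: Q = mL = 336 × 2210 = 742560 J.
At constant T, ΔS = Q_rev/T = 742560 / 373.1 = 1990 J/K.

ΔS = 1990 J/K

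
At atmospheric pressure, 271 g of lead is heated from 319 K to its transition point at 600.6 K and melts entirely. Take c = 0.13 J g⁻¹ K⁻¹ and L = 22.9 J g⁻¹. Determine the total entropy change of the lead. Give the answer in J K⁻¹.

Warming step: ΔS₁ = m c ln(T_tr/T_i) = 271 × 0.13 × ln(600.6/319) = 22.29 J/K.
Phase change: ΔS₂ = +mL/T_tr = 271 × 22.9 / 600.6 = 10.33 J/K.
ΔS_total = (22.29) + (10.33) = 32.6 J/K.

ΔS = 32.6 J/K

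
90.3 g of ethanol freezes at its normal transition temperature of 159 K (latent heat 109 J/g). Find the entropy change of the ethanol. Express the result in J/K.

ΔS = -61.9 J/K

Heat released by the substance: Q = −mL = −90.3 × 109 = −9842.7 J.
At constant T, ΔS = Q_rev/T = −9842.7 / 159 = -61.9 J/K.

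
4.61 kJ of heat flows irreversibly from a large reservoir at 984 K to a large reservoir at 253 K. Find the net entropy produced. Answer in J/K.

ΔS_hot = −Q/T_H = −4610/984 = -4.685 J/K and ΔS_cold = +Q/T_C = 4610/253 = 18.22 J/K.
ΔS_total = -4.685 + 18.22 = 13.5 J/K, positive as the second law requires.

ΔS_total = 13.5 J/K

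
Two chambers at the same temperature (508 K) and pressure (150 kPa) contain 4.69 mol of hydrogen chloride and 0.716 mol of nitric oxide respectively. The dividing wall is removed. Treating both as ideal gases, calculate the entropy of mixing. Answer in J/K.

ΔS_mix = 17.6 J/K

Mole fractions: x_A = 4.69/5.41 = 0.868, x_B = 0.132.
ΔS_mix = −R(n_A ln x_A + n_B ln x_B) = −8.314 × (4.69 ln 0.868 + 0.716 ln 0.132) = 17.6 J/K.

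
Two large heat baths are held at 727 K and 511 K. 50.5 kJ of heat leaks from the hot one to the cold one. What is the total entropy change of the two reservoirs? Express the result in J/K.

ΔS_hot = −Q/T_H = −50500/727 = -69.46 J/K and ΔS_cold = +Q/T_C = 50500/511 = 98.83 J/K.
ΔS_total = -69.46 + 98.83 = 29.4 J/K, positive as the second law requires.

ΔS_total = 29.4 J/K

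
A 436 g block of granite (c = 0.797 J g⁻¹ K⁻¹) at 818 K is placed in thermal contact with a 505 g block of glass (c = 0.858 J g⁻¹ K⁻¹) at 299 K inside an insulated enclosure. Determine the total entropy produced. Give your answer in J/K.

Energy balance: T_f = (m₁c₁T₁ + m₂c₂T₂)/(m₁c₁ + m₂c₂) = 529.98 K.
ΔS₁ = m₁c₁ ln(T_f/T₁) = 347.492 × ln(529.98/818) = -150.8 J/K.
ΔS₂ = m₂c₂ ln(T_f/T₂) = 433.29 × ln(529.98/299) = 248 J/K.
ΔS_total = -150.8 + 248 = 97.2 J/K.

ΔS_total = 97.2 J/K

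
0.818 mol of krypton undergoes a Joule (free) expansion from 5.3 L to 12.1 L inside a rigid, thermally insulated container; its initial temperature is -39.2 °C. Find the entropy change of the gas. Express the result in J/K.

For an ideal gas in free expansion Q = 0 and W = 0, so T is unchanged.
Entropy is a state function; using a reversible isothermal path, ΔS_gas = nR ln(V₂/V₁) = 0.818 × 8.314 × ln(12.1/5.3) = 5.61 J/K.

ΔS_gas = 5.61 J/K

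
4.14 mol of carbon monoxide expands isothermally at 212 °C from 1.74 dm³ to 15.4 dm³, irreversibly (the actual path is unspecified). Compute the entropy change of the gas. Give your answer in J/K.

ΔS_gas = 75.1 J/K

Entropy is a state function, so ΔS_gas depends only on the end states.
For an isothermal ideal gas ΔS_gas = nR ln(V₂/V₁) = 4.14 × 8.314 × ln(15.4/1.74) = 75.1 J/K.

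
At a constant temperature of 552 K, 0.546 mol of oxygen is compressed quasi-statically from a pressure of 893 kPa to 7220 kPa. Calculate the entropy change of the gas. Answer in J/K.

For an isothermal ideal gas ΔS_gas = nR ln(P₁/P₂) = 0.546 × 8.314 × ln(893/7220) = -9.49 J/K.

ΔS_gas = -9.49 J/K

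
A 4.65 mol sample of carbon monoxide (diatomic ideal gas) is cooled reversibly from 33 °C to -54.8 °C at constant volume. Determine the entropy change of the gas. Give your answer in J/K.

ΔS = -32.7 J/K

In kelvin: T₁ = 306.15 K, T₂ = 218.35 K. At constant volume, ΔS = nC_V ln(T₂/T₁) with C_V = 5R/2 = 20.79 J mol⁻¹ K⁻¹.
ΔS = 4.65 × 20.79 × ln(218.35/306.15) = -32.7 J/K.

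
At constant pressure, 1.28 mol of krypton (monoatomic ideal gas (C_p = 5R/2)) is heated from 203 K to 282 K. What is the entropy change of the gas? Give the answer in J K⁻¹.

ΔS = 8.75 J/K

At constant pressure, ΔS = nC_p ln(T₂/T₁) with C_p = 5R/2 = 20.79 J mol⁻¹ K⁻¹.
ΔS = 1.28 × 20.79 × ln(282/203) = 8.75 J/K.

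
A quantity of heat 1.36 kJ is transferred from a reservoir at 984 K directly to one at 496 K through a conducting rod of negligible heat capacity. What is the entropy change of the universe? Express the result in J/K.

ΔS_total = 1.36 J/K

ΔS_hot = −Q/T_H = −1360/984 = -1.382 J/K and ΔS_cold = +Q/T_C = 1360/496 = 2.742 J/K.
ΔS_total = -1.382 + 2.742 = 1.36 J/K, positive as the second law requires.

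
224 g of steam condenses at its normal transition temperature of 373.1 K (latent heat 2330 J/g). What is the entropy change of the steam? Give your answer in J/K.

Heat released by the substance: Q = −mL = −224 × 2330 = −521920 J.
At constant T, ΔS = Q_rev/T = −521920 / 373.1 = -1400 J/K.

ΔS = -1400 J/K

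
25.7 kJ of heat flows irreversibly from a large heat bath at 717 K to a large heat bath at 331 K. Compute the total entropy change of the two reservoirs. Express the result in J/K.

ΔS_hot = −Q/T_H = −25700/717 = -35.84 J/K and ΔS_cold = +Q/T_C = 25700/331 = 77.64 J/K.
ΔS_total = -35.84 + 77.64 = 41.8 J/K, positive as the second law requires.

ΔS_total = 41.8 J/K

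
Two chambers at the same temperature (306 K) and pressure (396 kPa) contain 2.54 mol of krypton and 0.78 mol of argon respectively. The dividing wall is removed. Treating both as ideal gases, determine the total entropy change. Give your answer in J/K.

ΔS_mix = 15 J/K

Mole fractions: x_A = 2.54/3.32 = 0.765, x_B = 0.235.
ΔS_mix = −R(n_A ln x_A + n_B ln x_B) = −8.314 × (2.54 ln 0.765 + 0.78 ln 0.235) = 15 J/K.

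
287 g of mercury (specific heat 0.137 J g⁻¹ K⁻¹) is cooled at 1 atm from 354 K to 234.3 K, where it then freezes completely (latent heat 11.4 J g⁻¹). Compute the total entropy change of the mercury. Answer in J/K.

Cooling step: ΔS₁ = m c ln(T_tr/T_i) = 287 × 0.137 × ln(234.3/354) = -16.23 J/K.
Phase change: ΔS₂ = −mL/T_tr = −287 × 11.4 / 234.3 = -13.96 J/K.
ΔS_total = (-16.23) + (-13.96) = -30.2 J/K.

ΔS = -30.2 J/K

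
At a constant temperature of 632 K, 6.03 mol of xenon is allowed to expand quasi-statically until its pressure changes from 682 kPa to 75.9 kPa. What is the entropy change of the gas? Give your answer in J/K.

ΔS_gas = 110 J/K

For an isothermal ideal gas ΔS_gas = nR ln(P₁/P₂) = 6.03 × 8.314 × ln(682/75.9) = 110 J/K.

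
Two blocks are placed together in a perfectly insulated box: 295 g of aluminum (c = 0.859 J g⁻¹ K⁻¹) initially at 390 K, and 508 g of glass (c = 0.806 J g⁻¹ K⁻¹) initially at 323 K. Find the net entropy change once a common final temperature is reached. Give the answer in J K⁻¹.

Energy balance: T_f = (m₁c₁T₁ + m₂c₂T₂)/(m₁c₁ + m₂c₂) = 348.61 K.
ΔS₁ = m₁c₁ ln(T_f/T₁) = 253.405 × ln(348.61/390) = -28.43 J/K.
ΔS₂ = m₂c₂ ln(T_f/T₂) = 409.448 × ln(348.61/323) = 31.25 J/K.
ΔS_total = -28.43 + 31.25 = 2.82 J/K.

ΔS_total = 2.82 J/K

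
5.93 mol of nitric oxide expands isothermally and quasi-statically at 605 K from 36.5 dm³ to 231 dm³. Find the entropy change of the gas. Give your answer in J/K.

ΔS_gas = 91 J/K

For an isothermal ideal gas ΔS_gas = nR ln(V₂/V₁) = 5.93 × 8.314 × ln(231/36.5) = 91 J/K.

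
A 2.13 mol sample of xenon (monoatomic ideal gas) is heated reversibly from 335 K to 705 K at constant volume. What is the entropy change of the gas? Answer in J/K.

At constant volume, ΔS = nC_V ln(T₂/T₁) with C_V = 3R/2 = 12.47 J mol⁻¹ K⁻¹.
ΔS = 2.13 × 12.47 × ln(705/335) = 19.8 J/K.

ΔS = 19.8 J/K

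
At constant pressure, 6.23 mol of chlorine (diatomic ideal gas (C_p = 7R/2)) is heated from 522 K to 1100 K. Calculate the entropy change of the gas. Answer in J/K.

ΔS = 135 J/K

At constant pressure, ΔS = nC_p ln(T₂/T₁) with C_p = 7R/2 = 29.1 J mol⁻¹ K⁻¹.
ΔS = 6.23 × 29.1 × ln(1100/522) = 135 J/K.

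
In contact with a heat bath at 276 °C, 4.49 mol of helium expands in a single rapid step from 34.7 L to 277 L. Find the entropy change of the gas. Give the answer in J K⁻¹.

ΔS_gas = 77.5 J/K

Entropy is a state function, so ΔS_gas depends only on the end states.
For an isothermal ideal gas ΔS_gas = nR ln(V₂/V₁) = 4.49 × 8.314 × ln(277/34.7) = 77.5 J/K.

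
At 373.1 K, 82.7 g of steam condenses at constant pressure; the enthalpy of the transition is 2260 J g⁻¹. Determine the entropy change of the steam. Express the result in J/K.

ΔS = -501 J/K

Heat released by the substance: Q = −mL = −82.7 × 2260 = −186902 J.
At constant T, ΔS = Q_rev/T = −186902 / 373.1 = -501 J/K.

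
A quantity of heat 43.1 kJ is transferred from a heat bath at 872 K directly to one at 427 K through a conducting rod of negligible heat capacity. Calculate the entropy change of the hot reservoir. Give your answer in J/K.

The hot reservoir loses heat Q, so ΔS_hot = −Q/T_H = −43100/872 = -49.4 J/K.

ΔS_hot = -49.4 J/K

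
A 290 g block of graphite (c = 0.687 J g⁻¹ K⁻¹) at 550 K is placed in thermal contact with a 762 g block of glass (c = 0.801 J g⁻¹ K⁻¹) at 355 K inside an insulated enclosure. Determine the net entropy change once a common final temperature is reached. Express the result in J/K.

ΔS_total = 15.4 J/K

Energy balance: T_f = (m₁c₁T₁ + m₂c₂T₂)/(m₁c₁ + m₂c₂) = 402.99 K.
ΔS₁ = m₁c₁ ln(T_f/T₁) = 199.23 × ln(402.99/550) = -61.96 J/K.
ΔS₂ = m₂c₂ ln(T_f/T₂) = 610.362 × ln(402.99/355) = 77.39 J/K.
ΔS_total = -61.96 + 77.39 = 15.4 J/K.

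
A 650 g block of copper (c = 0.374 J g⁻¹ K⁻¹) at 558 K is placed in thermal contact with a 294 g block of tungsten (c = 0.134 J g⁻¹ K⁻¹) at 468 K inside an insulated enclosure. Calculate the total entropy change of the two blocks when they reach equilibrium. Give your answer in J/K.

Energy balance: T_f = (m₁c₁T₁ + m₂c₂T₂)/(m₁c₁ + m₂c₂) = 545.45 K.
ΔS₁ = m₁c₁ ln(T_f/T₁) = 243.1 × ln(545.45/558) = -5.53 J/K.
ΔS₂ = m₂c₂ ln(T_f/T₂) = 39.396 × ln(545.45/468) = 6.033 J/K.
ΔS_total = -5.53 + 6.033 = 0.503 J/K.

ΔS_total = 0.503 J/K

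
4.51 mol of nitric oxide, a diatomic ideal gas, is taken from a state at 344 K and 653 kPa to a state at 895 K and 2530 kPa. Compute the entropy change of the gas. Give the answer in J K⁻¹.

ΔS = 74.7 J/K

ΔS = nC_p ln(T₂/T₁) − nR ln(P₂/P₁), with C_p = 7R/2 = 29.1 J mol⁻¹ K⁻¹ for a diatomic ideal gas.
ΔS = 4.51 × [29.1 × ln(895/344) − 8.314 × ln(2530/653)] = 74.7 J/K.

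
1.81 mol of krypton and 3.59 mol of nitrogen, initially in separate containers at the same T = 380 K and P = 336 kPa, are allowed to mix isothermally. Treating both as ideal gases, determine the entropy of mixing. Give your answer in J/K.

ΔS_mix = 28.6 J/K

Mole fractions: x_A = 1.81/5.4 = 0.335, x_B = 0.665.
ΔS_mix = −R(n_A ln x_A + n_B ln x_B) = −8.314 × (1.81 ln 0.335 + 3.59 ln 0.665) = 28.6 J/K.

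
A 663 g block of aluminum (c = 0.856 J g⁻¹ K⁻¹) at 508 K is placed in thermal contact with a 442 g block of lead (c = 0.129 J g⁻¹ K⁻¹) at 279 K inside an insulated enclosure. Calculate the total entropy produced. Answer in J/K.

ΔS_total = 7.92 J/K

Energy balance: T_f = (m₁c₁T₁ + m₂c₂T₂)/(m₁c₁ + m₂c₂) = 487.09 K.
ΔS₁ = m₁c₁ ln(T_f/T₁) = 567.528 × ln(487.09/508) = -23.85 J/K.
ΔS₂ = m₂c₂ ln(T_f/T₂) = 57.018 × ln(487.09/279) = 31.77 J/K.
ΔS_total = -23.85 + 31.77 = 7.92 J/K.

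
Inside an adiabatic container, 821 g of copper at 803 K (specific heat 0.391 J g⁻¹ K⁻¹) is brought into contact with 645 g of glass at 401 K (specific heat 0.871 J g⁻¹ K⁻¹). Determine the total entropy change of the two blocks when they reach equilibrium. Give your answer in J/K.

ΔS_total = 51.5 J/K

Energy balance: T_f = (m₁c₁T₁ + m₂c₂T₂)/(m₁c₁ + m₂c₂) = 547.18 K.
ΔS₁ = m₁c₁ ln(T_f/T₁) = 321.011 × ln(547.18/803) = -123.1 J/K.
ΔS₂ = m₂c₂ ln(T_f/T₂) = 561.795 × ln(547.18/401) = 174.6 J/K.
ΔS_total = -123.1 + 174.6 = 51.5 J/K.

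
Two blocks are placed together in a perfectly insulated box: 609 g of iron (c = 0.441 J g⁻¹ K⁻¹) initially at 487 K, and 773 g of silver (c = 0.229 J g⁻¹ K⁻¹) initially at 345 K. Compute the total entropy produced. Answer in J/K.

Energy balance: T_f = (m₁c₁T₁ + m₂c₂T₂)/(m₁c₁ + m₂c₂) = 430.59 K.
ΔS₁ = m₁c₁ ln(T_f/T₁) = 268.569 × ln(430.59/487) = -33.064 J/K.
ΔS₂ = m₂c₂ ln(T_f/T₂) = 177.017 × ln(430.59/345) = 39.228 J/K.
ΔS_total = -33.064 + 39.228 = 6.16 J/K.

ΔS_total = 6.16 J/K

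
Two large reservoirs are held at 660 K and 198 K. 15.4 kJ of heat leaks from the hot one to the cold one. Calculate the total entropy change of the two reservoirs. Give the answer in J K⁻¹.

ΔS_hot = −Q/T_H = −15400/660 = -23.333 J/K and ΔS_cold = +Q/T_C = 15400/198 = 77.778 J/K.
ΔS_total = -23.333 + 77.778 = 54.4 J/K, positive as the second law requires.

ΔS_total = 54.4 J/K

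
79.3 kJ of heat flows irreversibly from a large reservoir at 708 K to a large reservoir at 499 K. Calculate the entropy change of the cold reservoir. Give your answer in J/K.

ΔS_cold = 159 J/K

The cold reservoir gains heat Q, so ΔS_cold = +Q/T_C = 79300/499 = 159 J/K.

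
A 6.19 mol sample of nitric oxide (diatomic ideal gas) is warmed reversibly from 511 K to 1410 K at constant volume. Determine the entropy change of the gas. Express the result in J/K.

At constant volume, ΔS = nC_V ln(T₂/T₁) with C_V = 5R/2 = 20.79 J mol⁻¹ K⁻¹.
ΔS = 6.19 × 20.79 × ln(1410/511) = 131 J/K.

ΔS = 131 J/K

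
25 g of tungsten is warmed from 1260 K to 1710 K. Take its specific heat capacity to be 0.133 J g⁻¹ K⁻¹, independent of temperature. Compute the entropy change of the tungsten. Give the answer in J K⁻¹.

ΔS = ∫dQ_rev/T = m c ln(T₂/T₁) = 25 × 0.133 × ln(1710/1260) = 1.02 J/K.

ΔS = 1.02 J/K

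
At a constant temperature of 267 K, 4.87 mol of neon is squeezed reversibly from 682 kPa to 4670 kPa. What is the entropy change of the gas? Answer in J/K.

For an isothermal ideal gas ΔS_gas = nR ln(P₁/P₂) = 4.87 × 8.314 × ln(682/4670) = -77.9 J/K.

ΔS_gas = -77.9 J/K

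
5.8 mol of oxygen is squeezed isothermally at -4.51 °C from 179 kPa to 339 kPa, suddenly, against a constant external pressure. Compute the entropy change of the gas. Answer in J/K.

ΔS_gas = -30.8 J/K

Entropy is a state function, so ΔS_gas depends only on the end states.
For an isothermal ideal gas ΔS_gas = nR ln(P₁/P₂) = 5.8 × 8.314 × ln(179/339) = -30.8 J/K.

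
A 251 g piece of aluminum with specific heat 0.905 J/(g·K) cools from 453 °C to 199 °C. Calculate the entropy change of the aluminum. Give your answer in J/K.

In kelvin: T₁ = 726.15 K, T₂ = 472.15 K. ΔS = ∫dQ_rev/T = m c ln(T₂/T₁) = 251 × 0.905 × ln(472.15/726.15) = -97.8 J/K.

ΔS = -97.8 J/K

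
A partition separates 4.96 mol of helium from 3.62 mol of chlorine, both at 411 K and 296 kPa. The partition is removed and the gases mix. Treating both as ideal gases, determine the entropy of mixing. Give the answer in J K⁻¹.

ΔS_mix = 48.6 J/K

Mole fractions: x_A = 4.96/8.58 = 0.578, x_B = 0.422.
ΔS_mix = −R(n_A ln x_A + n_B ln x_B) = −8.314 × (4.96 ln 0.578 + 3.62 ln 0.422) = 48.6 J/K.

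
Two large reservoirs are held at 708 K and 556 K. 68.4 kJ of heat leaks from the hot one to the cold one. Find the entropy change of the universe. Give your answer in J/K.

ΔS_total = 26.4 J/K

ΔS_hot = −Q/T_H = −68400/708 = -96.61 J/K and ΔS_cold = +Q/T_C = 68400/556 = 123 J/K.
ΔS_total = -96.61 + 123 = 26.4 J/K, positive as the second law requires.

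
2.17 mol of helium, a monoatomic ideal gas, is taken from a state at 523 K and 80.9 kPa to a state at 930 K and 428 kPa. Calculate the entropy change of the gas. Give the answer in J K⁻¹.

ΔS = nC_p ln(T₂/T₁) − nR ln(P₂/P₁), with C_p = 5R/2 = 20.79 J mol⁻¹ K⁻¹ for a monoatomic ideal gas.
ΔS = 2.17 × [20.79 × ln(930/523) − 8.314 × ln(428/80.9)] = -4.09 J/K.

ΔS = -4.09 J/K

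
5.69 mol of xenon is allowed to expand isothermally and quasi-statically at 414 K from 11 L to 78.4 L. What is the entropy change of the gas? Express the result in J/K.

For an isothermal ideal gas ΔS_gas = nR ln(V₂/V₁) = 5.69 × 8.314 × ln(78.4/11) = 92.9 J/K.

ΔS_gas = 92.9 J/K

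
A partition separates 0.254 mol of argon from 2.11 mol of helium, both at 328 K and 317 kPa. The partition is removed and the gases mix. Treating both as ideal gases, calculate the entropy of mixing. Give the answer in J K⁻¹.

Mole fractions: x_A = 0.254/2.36 = 0.107, x_B = 0.893.
ΔS_mix = −R(n_A ln x_A + n_B ln x_B) = −8.314 × (0.254 ln 0.107 + 2.11 ln 0.893) = 6.7 J/K.

ΔS_mix = 6.7 J/K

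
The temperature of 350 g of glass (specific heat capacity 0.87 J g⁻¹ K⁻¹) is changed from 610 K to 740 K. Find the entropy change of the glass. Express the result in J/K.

ΔS = ∫dQ_rev/T = m c ln(T₂/T₁) = 350 × 0.87 × ln(740/610) = 58.8 J/K.

ΔS = 58.8 J/K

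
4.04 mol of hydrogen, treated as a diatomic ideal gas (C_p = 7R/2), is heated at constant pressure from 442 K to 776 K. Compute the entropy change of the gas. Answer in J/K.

At constant pressure, ΔS = nC_p ln(T₂/T₁) with C_p = 7R/2 = 29.1 J mol⁻¹ K⁻¹.
ΔS = 4.04 × 29.1 × ln(776/442) = 66.2 J/K.

ΔS = 66.2 J/K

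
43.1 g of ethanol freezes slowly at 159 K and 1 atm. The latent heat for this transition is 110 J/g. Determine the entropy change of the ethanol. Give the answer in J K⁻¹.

ΔS = -29.8 J/K

Heat released by the substance: Q = −mL = −43.1 × 110 = −4741 J.
At constant T, ΔS = Q_rev/T = −4741 / 159 = -29.8 J/K.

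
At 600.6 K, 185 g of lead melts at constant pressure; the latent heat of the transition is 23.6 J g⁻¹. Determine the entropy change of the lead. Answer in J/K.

ΔS = 7.27 J/K

Heat absorbed by the substance: Q = mL = 185 × 23.6 = 4366 J.
At constant T, ΔS = Q_rev/T = 4366 / 600.6 = 7.27 J/K.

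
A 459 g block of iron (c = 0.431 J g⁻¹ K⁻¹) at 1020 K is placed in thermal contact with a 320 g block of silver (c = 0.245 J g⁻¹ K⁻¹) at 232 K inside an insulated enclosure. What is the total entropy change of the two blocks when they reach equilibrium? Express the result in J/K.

Energy balance: T_f = (m₁c₁T₁ + m₂c₂T₂)/(m₁c₁ + m₂c₂) = 796.35 K.
ΔS₁ = m₁c₁ ln(T_f/T₁) = 197.829 × ln(796.35/1020) = -48.97 J/K.
ΔS₂ = m₂c₂ ln(T_f/T₂) = 78.4 × ln(796.35/232) = 96.69 J/K.
ΔS_total = -48.97 + 96.69 = 47.7 J/K.

ΔS_total = 47.7 J/K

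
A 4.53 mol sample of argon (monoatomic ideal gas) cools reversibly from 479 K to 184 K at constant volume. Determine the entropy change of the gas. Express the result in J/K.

At constant volume, ΔS = nC_V ln(T₂/T₁) with C_V = 3R/2 = 12.47 J mol⁻¹ K⁻¹.
ΔS = 4.53 × 12.47 × ln(184/479) = -54.1 J/K.

ΔS = -54.1 J/K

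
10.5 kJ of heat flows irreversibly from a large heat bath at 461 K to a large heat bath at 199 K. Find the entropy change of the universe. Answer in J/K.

ΔS_total = 30 J/K

ΔS_hot = −Q/T_H = −10500/461 = -22.78 J/K and ΔS_cold = +Q/T_C = 10500/199 = 52.76 J/K.
ΔS_total = -22.78 + 52.76 = 30 J/K, positive as the second law requires.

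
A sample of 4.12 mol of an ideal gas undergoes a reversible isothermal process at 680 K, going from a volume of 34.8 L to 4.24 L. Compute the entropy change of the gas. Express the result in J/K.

For an isothermal ideal gas ΔS_gas = nR ln(V₂/V₁) = 4.12 × 8.314 × ln(4.24/34.8) = -72.1 J/K.

ΔS_gas = -72.1 J/K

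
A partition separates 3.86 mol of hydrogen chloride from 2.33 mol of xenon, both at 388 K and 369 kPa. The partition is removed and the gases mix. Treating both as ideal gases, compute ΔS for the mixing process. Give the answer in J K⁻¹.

Mole fractions: x_A = 3.86/6.19 = 0.624, x_B = 0.376.
ΔS_mix = −R(n_A ln x_A + n_B ln x_B) = −8.314 × (3.86 ln 0.624 + 2.33 ln 0.376) = 34.1 J/K.

ΔS_mix = 34.1 J/K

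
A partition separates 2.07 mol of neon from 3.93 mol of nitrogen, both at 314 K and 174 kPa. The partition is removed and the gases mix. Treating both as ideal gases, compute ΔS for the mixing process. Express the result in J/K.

Mole fractions: x_A = 2.07/6 = 0.345, x_B = 0.655.
ΔS_mix = −R(n_A ln x_A + n_B ln x_B) = −8.314 × (2.07 ln 0.345 + 3.93 ln 0.655) = 32.1 J/K.

ΔS_mix = 32.1 J/K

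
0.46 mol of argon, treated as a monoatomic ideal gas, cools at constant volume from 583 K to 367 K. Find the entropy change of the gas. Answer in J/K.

At constant volume, ΔS = nC_V ln(T₂/T₁) with C_V = 3R/2 = 12.47 J mol⁻¹ K⁻¹.
ΔS = 0.46 × 12.47 × ln(367/583) = -2.66 J/K.

ΔS = -2.66 J/K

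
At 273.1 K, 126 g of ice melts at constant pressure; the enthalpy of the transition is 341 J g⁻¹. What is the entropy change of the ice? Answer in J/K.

Heat absorbed by the substance: Q = mL = 126 × 341 = 42966 J.
At constant T, ΔS = Q_rev/T = 42966 / 273.1 = 157 J/K.

ΔS = 157 J/K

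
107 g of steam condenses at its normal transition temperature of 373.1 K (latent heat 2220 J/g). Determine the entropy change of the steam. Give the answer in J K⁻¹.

Heat released by the substance: Q = −mL = −107 × 2220 = −237540 J.
At constant T, ΔS = Q_rev/T = −237540 / 373.1 = -637 J/K.

ΔS = -637 J/K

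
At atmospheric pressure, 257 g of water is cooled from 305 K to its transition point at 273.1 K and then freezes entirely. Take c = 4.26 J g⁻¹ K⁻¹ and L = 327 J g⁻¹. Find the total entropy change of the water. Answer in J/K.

ΔS = -429 J/K

Cooling step: ΔS₁ = m c ln(T_tr/T_i) = 257 × 4.26 × ln(273.1/305) = -120.9 J/K.
Phase change: ΔS₂ = −mL/T_tr = −257 × 327 / 273.1 = -307.7 J/K.
ΔS_total = (-120.9) + (-307.7) = -429 J/K.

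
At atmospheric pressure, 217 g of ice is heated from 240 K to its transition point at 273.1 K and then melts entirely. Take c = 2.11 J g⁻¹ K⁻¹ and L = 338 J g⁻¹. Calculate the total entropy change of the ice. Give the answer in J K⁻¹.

Warming step: ΔS₁ = m c ln(T_tr/T_i) = 217 × 2.11 × ln(273.1/240) = 59.16 J/K.
Phase change: ΔS₂ = +mL/T_tr = 217 × 338 / 273.1 = 268.6 J/K.
ΔS_total = (59.16) + (268.6) = 328 J/K.

ΔS = 328 J/K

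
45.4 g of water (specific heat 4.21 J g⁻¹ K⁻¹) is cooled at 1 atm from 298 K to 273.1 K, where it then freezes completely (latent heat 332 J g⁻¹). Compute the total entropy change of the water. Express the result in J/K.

Cooling step: ΔS₁ = m c ln(T_tr/T_i) = 45.4 × 4.21 × ln(273.1/298) = -16.68 J/K.
Phase change: ΔS₂ = −mL/T_tr = −45.4 × 332 / 273.1 = -55.19 J/K.
ΔS_total = (-16.68) + (-55.19) = -71.9 J/K.

ΔS = -71.9 J/K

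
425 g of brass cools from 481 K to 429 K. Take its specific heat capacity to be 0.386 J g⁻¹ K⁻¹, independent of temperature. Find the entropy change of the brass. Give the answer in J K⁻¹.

ΔS = -18.8 J/K

ΔS = ∫dQ_rev/T = m c ln(T₂/T₁) = 425 × 0.386 × ln(429/481) = -18.8 J/K.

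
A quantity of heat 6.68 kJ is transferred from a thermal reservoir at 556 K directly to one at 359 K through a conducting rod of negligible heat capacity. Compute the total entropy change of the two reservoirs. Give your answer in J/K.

ΔS_hot = −Q/T_H = −6680/556 = -12.014 J/K and ΔS_cold = +Q/T_C = 6680/359 = 18.607 J/K.
ΔS_total = -12.014 + 18.607 = 6.59 J/K, positive as the second law requires.

ΔS_total = 6.59 J/K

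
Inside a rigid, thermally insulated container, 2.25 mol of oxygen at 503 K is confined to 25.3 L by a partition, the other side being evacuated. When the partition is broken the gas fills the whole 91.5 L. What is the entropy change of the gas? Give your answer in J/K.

No heat is exchanged and no work is done, so the ideal-gas temperature stays constant.
Entropy is a state function; using a reversible isothermal path, ΔS_gas = nR ln(V₂/V₁) = 2.25 × 8.314 × ln(91.5/25.3) = 24 J/K.

ΔS_gas = 24 J/K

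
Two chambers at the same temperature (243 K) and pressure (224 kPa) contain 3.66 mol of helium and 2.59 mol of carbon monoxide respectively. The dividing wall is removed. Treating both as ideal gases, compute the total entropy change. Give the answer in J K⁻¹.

ΔS_mix = 35.3 J/K

Mole fractions: x_A = 3.66/6.25 = 0.586, x_B = 0.414.
ΔS_mix = −R(n_A ln x_A + n_B ln x_B) = −8.314 × (3.66 ln 0.586 + 2.59 ln 0.414) = 35.3 J/K.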